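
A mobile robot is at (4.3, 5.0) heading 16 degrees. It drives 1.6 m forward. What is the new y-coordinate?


y_new = y0 + d*sin(theta)
= 5.0 + 1.6*sin(16)
= 5.0 + 0.441
= 5.441


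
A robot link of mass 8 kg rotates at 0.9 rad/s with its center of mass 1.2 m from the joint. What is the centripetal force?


F = m * omega^2 * r
= 8 * 0.9^2 * 1.2
= 8 * 0.81 * 1.2
= 7.776 N


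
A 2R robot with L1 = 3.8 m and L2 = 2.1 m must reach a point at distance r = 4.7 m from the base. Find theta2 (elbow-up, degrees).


cos(theta2) = (r^2 - L1^2 - L2^2) / (2*L1*L2)
cos(theta2) = (22.09 - 14.44 - 4.41) / 15.96
cos(theta2) = 0.203008
theta2 = 78.2871 degrees


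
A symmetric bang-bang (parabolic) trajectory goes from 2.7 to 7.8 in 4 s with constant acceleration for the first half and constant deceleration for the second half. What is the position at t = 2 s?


Symmetric rest-to-rest: each phase covers (pf-p0)/2 in time T/2. 0.5*a*(T/2)^2 = (pf-p0)/2 => a = 4*(pf-p0)/T^2
a = 4*(7.8-2.7)/4^2 = 1.275
t = 2 is in the acceleration phase (t <= T/2).
p = p0 + 0.5*a*t^2 = 2.7 + 0.5*1.275*2^2
= 5.25


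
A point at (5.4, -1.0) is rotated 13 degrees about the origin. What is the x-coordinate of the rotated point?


x' = x*cos(theta) - y*sin(theta)
cos(13 deg) = 0.9744, sin(13 deg) = 0.225
x' = 5.4 * 0.9744 - -1.0 * 0.225
= 5.2616 - -0.225
= 5.4865


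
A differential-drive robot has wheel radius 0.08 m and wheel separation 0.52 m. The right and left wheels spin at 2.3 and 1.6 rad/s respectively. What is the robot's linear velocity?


vR = r*wR = 0.08*2.3 = 0.184 m/s
vL = r*wL = 0.08*1.6 = 0.128 m/s
v = (vR+vL)/2 = 0.156 m/s
omega = (vR-vL)/L = 0.1077 rad/s
linear velocity = 0.156 m/s


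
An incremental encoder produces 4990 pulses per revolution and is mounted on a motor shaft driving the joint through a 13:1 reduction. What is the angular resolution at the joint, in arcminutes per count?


counts per rev = 4990
effective counts at joint = 4990 * 13 = 64870
resolution = 360*60 / 64870
= 0.333 arcmin/count


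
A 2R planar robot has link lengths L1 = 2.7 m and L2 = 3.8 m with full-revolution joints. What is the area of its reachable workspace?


r_max = L1 + L2 = 6.5 m
r_min = |L1 - L2| = 1.1 m
Area = pi*(r_max^2 - r_min^2)
= pi*(42.25 - 1.21)
= pi * 41.04
= 128.931 m^2


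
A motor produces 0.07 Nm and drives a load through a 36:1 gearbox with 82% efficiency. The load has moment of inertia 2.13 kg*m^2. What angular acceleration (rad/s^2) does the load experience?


tau_out = tau_motor * N * eta
= 0.07 * 36 * 0.82 = 2.0664 Nm
alpha = tau_out / I = 2.0664 / 2.13
= 0.9701 rad/s^2


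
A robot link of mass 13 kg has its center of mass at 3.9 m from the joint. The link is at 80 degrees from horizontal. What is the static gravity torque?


tau = m*g*L*cos(angle)
= 13 * 9.81 * 3.9 * cos(80 deg)
= 13 * 9.81 * 3.9 * 0.1736
= 86.3669 Nm


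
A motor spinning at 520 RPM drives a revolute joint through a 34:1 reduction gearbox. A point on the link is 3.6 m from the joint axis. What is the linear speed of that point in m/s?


omega_motor = 520 * 2*pi/60 = 54.4543 rad/s
omega_joint = omega_motor / 34 = 1.6016 rad/s
v = omega_joint * r = 1.6016 * 3.6
= 5.7657 m/s


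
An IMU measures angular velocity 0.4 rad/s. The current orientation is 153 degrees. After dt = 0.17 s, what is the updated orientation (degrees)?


delta_theta = w * dt = 0.4 * 0.17 = 0.068 rad
= 3.8961 deg
theta_new = 153 + 3.8961 = 156.8961 deg


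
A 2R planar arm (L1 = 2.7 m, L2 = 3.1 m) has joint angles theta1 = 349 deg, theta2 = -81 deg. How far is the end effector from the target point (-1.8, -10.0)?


End effector via forward kinematics:
x = L1*cos(t1) + L2*cos(t1+t2) = 2.5422
y = L1*sin(t1) + L2*sin(t1+t2) = -3.6133
Distance to target:
d = sqrt((-1.8 - 2.5422)^2 + (-10.0 - -3.6133)^2)
= sqrt(18.8547 + 40.79)
= 7.723 m


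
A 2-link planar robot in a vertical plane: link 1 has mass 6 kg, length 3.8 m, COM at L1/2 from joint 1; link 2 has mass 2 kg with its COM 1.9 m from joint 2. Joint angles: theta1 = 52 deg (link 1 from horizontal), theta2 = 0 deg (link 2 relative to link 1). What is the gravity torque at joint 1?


Horizontal distance from joint 1 to link-1 COM:
  x_c1 = (L1/2)*cos(t1) = 1.9 * 0.6157 = 1.1698 m
Horizontal distance from joint 1 to link-2 COM:
  x_c2 = L1*cos(t1) + Lc2*cos(t1+t2)
       = 3.8*0.6157 + 1.9*0.6157 = 3.5093 m
tau1 = m1*g*x_c1 + m2*g*x_c2
     = 6*9.81*1.1698 + 2*9.81*3.5093
     = 68.8519 + 68.8519
     = 137.7038 Nm


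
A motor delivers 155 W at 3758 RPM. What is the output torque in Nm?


omega = 3758 * 2*pi/60 = 393.5368 rad/s
tau = P / omega = 155 / 393.5368
= 0.3939 Nm


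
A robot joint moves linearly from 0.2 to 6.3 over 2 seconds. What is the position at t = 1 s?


s = t/T = 1/2 = 0.5
p(t) = p0 + (pf-p0)*s
= 0.2 + (6.3 - 0.2) * 0.5
= 3.25


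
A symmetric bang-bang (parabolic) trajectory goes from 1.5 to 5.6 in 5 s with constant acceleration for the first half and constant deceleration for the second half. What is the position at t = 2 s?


Symmetric rest-to-rest: each phase covers (pf-p0)/2 in time T/2. 0.5*a*(T/2)^2 = (pf-p0)/2 => a = 4*(pf-p0)/T^2
a = 4*(5.6-1.5)/5^2 = 0.656
t = 2 is in the acceleration phase (t <= T/2).
p = p0 + 0.5*a*t^2 = 1.5 + 0.5*0.656*2^2
= 2.812


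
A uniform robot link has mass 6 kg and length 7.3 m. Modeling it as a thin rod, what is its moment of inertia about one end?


I = (1/3) * m * L^2
= (1/3) * 6 * 7.3^2
= 0.333333 * 6 * 53.29
= 106.58 kg*m^2


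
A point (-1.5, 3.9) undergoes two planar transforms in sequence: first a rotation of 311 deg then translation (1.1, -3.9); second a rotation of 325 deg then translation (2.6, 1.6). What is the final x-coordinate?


After transform 1:
x1 = cos(311)*-1.5 - sin(311)*3.9 + 1.1 = 3.0593
y1 = sin(311)*-1.5 + cos(311)*3.9 + -3.9 = -0.2093
After transform 2:
x2 = cos(325)*3.0593 - sin(325)*-0.2093 + 2.6
= 4.986


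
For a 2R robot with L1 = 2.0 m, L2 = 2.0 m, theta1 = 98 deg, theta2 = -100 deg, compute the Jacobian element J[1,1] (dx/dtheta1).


J[1,1] = -L1*sin(t1) - L2*sin(t1+t2)
= -2.0*sin(98) - 2.0*sin(-2)
= -1.9107


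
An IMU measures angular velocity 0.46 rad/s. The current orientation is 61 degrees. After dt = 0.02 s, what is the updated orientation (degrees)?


delta_theta = w * dt = 0.46 * 0.02 = 0.0092 rad
= 0.5271 deg
theta_new = 61 + 0.5271 = 61.5271 deg


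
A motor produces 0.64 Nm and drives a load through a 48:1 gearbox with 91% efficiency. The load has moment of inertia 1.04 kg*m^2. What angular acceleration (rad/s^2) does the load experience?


tau_out = tau_motor * N * eta
= 0.64 * 48 * 0.91 = 27.9552 Nm
alpha = tau_out / I = 27.9552 / 1.04
= 26.88 rad/s^2


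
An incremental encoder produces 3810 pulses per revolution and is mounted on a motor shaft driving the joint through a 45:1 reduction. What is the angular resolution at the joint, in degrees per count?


counts per rev = 3810
effective counts at joint = 3810 * 45 = 171450
resolution = 360 / 171450
= 0.0021 deg/count


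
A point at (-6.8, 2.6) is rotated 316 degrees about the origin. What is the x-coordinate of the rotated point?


x' = x*cos(theta) - y*sin(theta)
cos(316 deg) = 0.7193, sin(316 deg) = -0.6947
x' = -6.8 * 0.7193 - 2.6 * -0.6947
= -4.8915 - -1.8061
= -3.0854


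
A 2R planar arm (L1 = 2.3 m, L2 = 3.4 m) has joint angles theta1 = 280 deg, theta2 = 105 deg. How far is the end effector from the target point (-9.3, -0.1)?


End effector via forward kinematics:
x = L1*cos(t1) + L2*cos(t1+t2) = 3.4808
y = L1*sin(t1) + L2*sin(t1+t2) = -0.8282
Distance to target:
d = sqrt((-9.3 - 3.4808)^2 + (-0.1 - -0.8282)^2)
= sqrt(163.3498 + 0.5302)
= 12.8016 m


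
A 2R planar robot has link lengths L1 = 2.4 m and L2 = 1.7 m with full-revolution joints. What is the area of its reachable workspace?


r_max = L1 + L2 = 4.1 m
r_min = |L1 - L2| = 0.7 m
Area = pi*(r_max^2 - r_min^2)
= pi*(16.81 - 0.49)
= pi * 16.32
= 51.2708 m^2


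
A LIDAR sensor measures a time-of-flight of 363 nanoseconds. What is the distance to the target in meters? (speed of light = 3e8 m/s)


tof = 363 ns = 3.63e-07 s
dist = c * tof / 2
= 3e8 * 3.63e-07 / 2
= 54.45 m


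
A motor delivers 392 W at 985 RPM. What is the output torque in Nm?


omega = 985 * 2*pi/60 = 103.149 rad/s
tau = P / omega = 392 / 103.149
= 3.8003 Nm


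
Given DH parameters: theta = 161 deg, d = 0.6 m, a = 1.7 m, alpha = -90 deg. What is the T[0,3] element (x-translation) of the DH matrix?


T[0,3] = a * cos(theta)
= 1.7 * cos(161 deg)
= 1.7 * -0.9455
= -1.6074


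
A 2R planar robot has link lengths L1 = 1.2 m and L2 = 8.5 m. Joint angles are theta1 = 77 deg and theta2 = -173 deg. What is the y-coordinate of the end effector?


Convert angles to radians: theta1 = 1.3439, theta2 = -3.0194
y = L1*sin(theta1) + L2*sin(theta1+theta2)
y = 1.1692 + -8.4534
y = -7.2842


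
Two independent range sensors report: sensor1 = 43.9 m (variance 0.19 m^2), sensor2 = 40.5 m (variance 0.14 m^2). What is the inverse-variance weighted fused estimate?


w1 = (1/var1) / (1/var1 + 1/var2)
   = 5.2632 / (5.2632 + 7.1429) = 0.4242
w2 = 1 - w1 = 0.5758
fused = w1*s1 + w2*s2 = 18.6242 + 23.3182
= 41.9424 m


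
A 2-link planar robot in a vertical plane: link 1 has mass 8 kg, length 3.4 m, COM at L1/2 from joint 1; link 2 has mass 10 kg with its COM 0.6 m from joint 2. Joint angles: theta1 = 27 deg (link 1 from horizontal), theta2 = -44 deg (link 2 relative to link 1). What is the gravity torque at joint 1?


Horizontal distance from joint 1 to link-1 COM:
  x_c1 = (L1/2)*cos(t1) = 1.7 * 0.891 = 1.5147 m
Horizontal distance from joint 1 to link-2 COM:
  x_c2 = L1*cos(t1) + Lc2*cos(t1+t2)
       = 3.4*0.891 + 0.6*0.9563 = 3.6032 m
tau1 = m1*g*x_c1 + m2*g*x_c2
     = 8*9.81*1.5147 + 10*9.81*3.6032
     = 118.8745 + 353.4744
     = 472.3489 Nm


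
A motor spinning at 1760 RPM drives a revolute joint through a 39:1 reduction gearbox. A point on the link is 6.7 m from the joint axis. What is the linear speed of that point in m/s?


omega_motor = 1760 * 2*pi/60 = 184.3068 rad/s
omega_joint = omega_motor / 39 = 4.7258 rad/s
v = omega_joint * r = 4.7258 * 6.7
= 31.663 m/s


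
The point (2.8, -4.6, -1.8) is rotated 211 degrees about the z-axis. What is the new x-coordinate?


Rotation about z-axis: x' = x*cos(theta) - y*sin(theta)
= 2.8 * -0.8572 - -4.6 * -0.515
= -4.7692


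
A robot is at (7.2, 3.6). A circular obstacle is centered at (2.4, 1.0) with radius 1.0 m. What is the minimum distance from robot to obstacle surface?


center_dist = sqrt((7.2-2.4)^2 + (3.6-1.0)^2)
= sqrt(23.04 + 6.76)
= 5.4589
min_dist = center_dist - radius = 5.4589 - 1.0 = 4.4589 m


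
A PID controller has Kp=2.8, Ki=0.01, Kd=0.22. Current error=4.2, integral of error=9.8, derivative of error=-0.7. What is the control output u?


u = Kp*e + Ki*int(e) + Kd*de/dt
= 2.8*4.2 + 0.01*9.8 + 0.22*(-0.7)
= 11.76 + 0.098 + -0.154
= 11.704


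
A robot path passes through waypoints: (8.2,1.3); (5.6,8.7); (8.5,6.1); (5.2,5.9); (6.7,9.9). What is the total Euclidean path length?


Segment lengths:
  seg1 = sqrt((-2.6)^2 + (7.4)^2) = 7.8435
  seg2 = sqrt((2.9)^2 + (-2.6)^2) = 3.8949
  seg3 = sqrt((-3.3)^2 + (-0.2)^2) = 3.3061
  seg4 = sqrt((1.5)^2 + (4.0)^2) = 4.272
Total = 19.3164


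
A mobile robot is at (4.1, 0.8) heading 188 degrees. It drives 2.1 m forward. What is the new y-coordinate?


y_new = y0 + d*sin(theta)
= 0.8 + 2.1*sin(188)
= 0.8 + -0.2923
= 0.5077


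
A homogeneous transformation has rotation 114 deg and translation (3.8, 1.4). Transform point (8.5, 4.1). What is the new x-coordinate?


x' = cos(theta)*px - sin(theta)*py + tx
= -0.4067*8.5 - 0.9135*4.1 + 3.8
= -3.4028


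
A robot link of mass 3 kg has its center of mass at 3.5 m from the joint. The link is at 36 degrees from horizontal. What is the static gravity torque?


tau = m*g*L*cos(angle)
= 3 * 9.81 * 3.5 * cos(36 deg)
= 3 * 9.81 * 3.5 * 0.809
= 83.3328 Nm


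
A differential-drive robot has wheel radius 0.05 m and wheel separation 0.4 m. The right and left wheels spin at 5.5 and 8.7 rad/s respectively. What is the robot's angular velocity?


vR = r*wR = 0.05*5.5 = 0.275 m/s
vL = r*wL = 0.05*8.7 = 0.435 m/s
v = (vR+vL)/2 = 0.355 m/s
omega = (vR-vL)/L = -0.4 rad/s
angular velocity = -0.4 rad/s


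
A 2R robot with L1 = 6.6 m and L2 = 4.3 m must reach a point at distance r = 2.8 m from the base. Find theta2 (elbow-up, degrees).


cos(theta2) = (r^2 - L1^2 - L2^2) / (2*L1*L2)
cos(theta2) = (7.84 - 43.56 - 18.49) / 56.76
cos(theta2) = -0.955074
theta2 = 162.7604 degrees


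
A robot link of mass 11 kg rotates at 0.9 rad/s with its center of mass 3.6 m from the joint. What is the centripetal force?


F = m * omega^2 * r
= 11 * 0.9^2 * 3.6
= 11 * 0.81 * 3.6
= 32.076 N


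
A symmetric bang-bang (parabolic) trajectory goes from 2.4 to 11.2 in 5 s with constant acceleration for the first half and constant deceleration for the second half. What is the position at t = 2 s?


Symmetric rest-to-rest: each phase covers (pf-p0)/2 in time T/2. 0.5*a*(T/2)^2 = (pf-p0)/2 => a = 4*(pf-p0)/T^2
a = 4*(11.2-2.4)/5^2 = 1.408
t = 2 is in the acceleration phase (t <= T/2).
p = p0 + 0.5*a*t^2 = 2.4 + 0.5*1.408*2^2
= 5.216


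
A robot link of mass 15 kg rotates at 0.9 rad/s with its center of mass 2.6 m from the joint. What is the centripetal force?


F = m * omega^2 * r
= 15 * 0.9^2 * 2.6
= 15 * 0.81 * 2.6
= 31.59 N


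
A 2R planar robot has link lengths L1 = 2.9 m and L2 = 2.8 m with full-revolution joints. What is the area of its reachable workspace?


r_max = L1 + L2 = 5.7 m
r_min = |L1 - L2| = 0.1 m
Area = pi*(r_max^2 - r_min^2)
= pi*(32.49 - 0.01)
= pi * 32.48
= 102.0389 m^2


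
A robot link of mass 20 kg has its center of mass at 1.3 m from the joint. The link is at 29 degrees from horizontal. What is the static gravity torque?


tau = m*g*L*cos(angle)
= 20 * 9.81 * 1.3 * cos(29 deg)
= 20 * 9.81 * 1.3 * 0.8746
= 223.0805 Nm


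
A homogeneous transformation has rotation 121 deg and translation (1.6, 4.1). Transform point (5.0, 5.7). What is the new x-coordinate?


x' = cos(theta)*px - sin(theta)*py + tx
= -0.515*5.0 - 0.8572*5.7 + 1.6
= -5.861


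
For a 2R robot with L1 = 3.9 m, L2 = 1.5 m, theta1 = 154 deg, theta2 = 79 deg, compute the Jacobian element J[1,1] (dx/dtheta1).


J[1,1] = -L1*sin(t1) - L2*sin(t1+t2)
= -3.9*sin(154) - 1.5*sin(233)
= -0.5117


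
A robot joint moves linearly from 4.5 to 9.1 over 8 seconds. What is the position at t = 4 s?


s = t/T = 4/8 = 0.5
p(t) = p0 + (pf-p0)*s
= 4.5 + (9.1 - 4.5) * 0.5
= 6.8


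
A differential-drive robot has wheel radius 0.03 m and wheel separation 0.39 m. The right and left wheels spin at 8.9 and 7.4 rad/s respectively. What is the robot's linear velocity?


vR = r*wR = 0.03*8.9 = 0.267 m/s
vL = r*wL = 0.03*7.4 = 0.222 m/s
v = (vR+vL)/2 = 0.2445 m/s
omega = (vR-vL)/L = 0.1154 rad/s
linear velocity = 0.2445 m/s


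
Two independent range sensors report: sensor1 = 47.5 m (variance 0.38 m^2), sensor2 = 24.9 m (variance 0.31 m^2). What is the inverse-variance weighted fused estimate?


w1 = (1/var1) / (1/var1 + 1/var2)
   = 2.6316 / (2.6316 + 3.2258) = 0.4493
w2 = 1 - w1 = 0.5507
fused = w1*s1 + w2*s2 = 21.3406 + 13.713
= 35.0536 m


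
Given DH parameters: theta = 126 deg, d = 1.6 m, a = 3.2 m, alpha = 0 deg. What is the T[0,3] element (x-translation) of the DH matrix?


T[0,3] = a * cos(theta)
= 3.2 * cos(126 deg)
= 3.2 * -0.5878
= -1.8809


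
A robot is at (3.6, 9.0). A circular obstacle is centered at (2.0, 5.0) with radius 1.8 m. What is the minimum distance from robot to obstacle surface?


center_dist = sqrt((3.6-2.0)^2 + (9.0-5.0)^2)
= sqrt(2.56 + 16.0)
= 4.3081
min_dist = center_dist - radius = 4.3081 - 1.8 = 2.5081 m


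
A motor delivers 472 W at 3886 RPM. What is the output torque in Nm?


omega = 3886 * 2*pi/60 = 406.941 rad/s
tau = P / omega = 472 / 406.941
= 1.1599 Nm


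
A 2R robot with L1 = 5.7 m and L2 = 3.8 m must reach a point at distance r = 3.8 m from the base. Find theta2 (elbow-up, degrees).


cos(theta2) = (r^2 - L1^2 - L2^2) / (2*L1*L2)
cos(theta2) = (14.44 - 32.49 - 14.44) / 43.32
cos(theta2) = -0.75
theta2 = 138.5904 degrees


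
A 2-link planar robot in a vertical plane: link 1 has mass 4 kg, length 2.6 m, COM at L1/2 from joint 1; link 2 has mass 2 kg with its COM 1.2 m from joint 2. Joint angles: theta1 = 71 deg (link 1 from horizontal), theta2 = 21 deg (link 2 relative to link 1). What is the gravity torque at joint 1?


Horizontal distance from joint 1 to link-1 COM:
  x_c1 = (L1/2)*cos(t1) = 1.3 * 0.3256 = 0.4232 m
Horizontal distance from joint 1 to link-2 COM:
  x_c2 = L1*cos(t1) + Lc2*cos(t1+t2)
       = 2.6*0.3256 + 1.2*-0.0349 = 0.8046 m
tau1 = m1*g*x_c1 + m2*g*x_c2
     = 4*9.81*0.4232 + 2*9.81*0.8046
     = 16.6079 + 15.7862
     = 32.3941 Nm


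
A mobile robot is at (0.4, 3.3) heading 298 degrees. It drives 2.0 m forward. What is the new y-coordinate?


y_new = y0 + d*sin(theta)
= 3.3 + 2.0*sin(298)
= 3.3 + -1.7659
= 1.5341


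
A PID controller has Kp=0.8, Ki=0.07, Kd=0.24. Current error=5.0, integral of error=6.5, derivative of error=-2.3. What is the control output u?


u = Kp*e + Ki*int(e) + Kd*de/dt
= 0.8*5.0 + 0.07*6.5 + 0.24*(-2.3)
= 4.0 + 0.455 + -0.552
= 3.903


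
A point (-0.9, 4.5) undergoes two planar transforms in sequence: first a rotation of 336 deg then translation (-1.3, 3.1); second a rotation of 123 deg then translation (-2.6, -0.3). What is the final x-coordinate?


After transform 1:
x1 = cos(336)*-0.9 - sin(336)*4.5 + -1.3 = -0.2919
y1 = sin(336)*-0.9 + cos(336)*4.5 + 3.1 = 7.577
After transform 2:
x2 = cos(123)*-0.2919 - sin(123)*7.577 + -2.6
= -8.7957


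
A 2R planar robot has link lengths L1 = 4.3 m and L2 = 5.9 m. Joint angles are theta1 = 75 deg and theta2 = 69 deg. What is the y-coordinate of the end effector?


Convert angles to radians: theta1 = 1.309, theta2 = 1.2043
y = L1*sin(theta1) + L2*sin(theta1+theta2)
y = 4.1535 + 3.4679
y = 7.6214


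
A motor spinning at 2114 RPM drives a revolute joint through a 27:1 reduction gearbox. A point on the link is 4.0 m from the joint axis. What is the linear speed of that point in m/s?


omega_motor = 2114 * 2*pi/60 = 221.3776 rad/s
omega_joint = omega_motor / 27 = 8.1992 rad/s
v = omega_joint * r = 8.1992 * 4.0
= 32.7967 m/s


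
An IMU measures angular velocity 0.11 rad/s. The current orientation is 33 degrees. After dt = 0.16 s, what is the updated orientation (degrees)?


delta_theta = w * dt = 0.11 * 0.16 = 0.0176 rad
= 1.0084 deg
theta_new = 33 + 1.0084 = 34.0084 deg


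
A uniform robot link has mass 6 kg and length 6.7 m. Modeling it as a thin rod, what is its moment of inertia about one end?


I = (1/3) * m * L^2
= (1/3) * 6 * 6.7^2
= 0.333333 * 6 * 44.89
= 89.78 kg*m^2


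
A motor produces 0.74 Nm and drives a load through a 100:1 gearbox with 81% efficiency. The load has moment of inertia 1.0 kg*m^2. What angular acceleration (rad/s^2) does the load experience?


tau_out = tau_motor * N * eta
= 0.74 * 100 * 0.81 = 59.94 Nm
alpha = tau_out / I = 59.94 / 1.0
= 59.94 rad/s^2


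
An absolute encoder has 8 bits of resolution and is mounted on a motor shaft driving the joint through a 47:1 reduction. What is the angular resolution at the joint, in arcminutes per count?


counts = 2^8 = 256
effective counts at joint = 256 * 47 = 12032
resolution = 360*60 / 12032
= 1.7952 arcmin/count


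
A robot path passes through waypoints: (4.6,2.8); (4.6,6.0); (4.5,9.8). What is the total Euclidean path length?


Segment lengths:
  seg1 = sqrt((0.0)^2 + (3.2)^2) = 3.2
  seg2 = sqrt((-0.1)^2 + (3.8)^2) = 3.8013
Total = 7.0013


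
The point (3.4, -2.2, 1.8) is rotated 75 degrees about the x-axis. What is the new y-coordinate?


Rotation about x-axis: y' = y*cos(theta) - z*sin(theta)
= -2.2 * 0.2588 - 1.8 * 0.9659
= -2.3081


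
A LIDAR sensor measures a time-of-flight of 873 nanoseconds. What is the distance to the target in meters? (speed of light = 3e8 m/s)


tof = 873 ns = 8.73e-07 s
dist = c * tof / 2
= 3e8 * 8.73e-07 / 2
= 130.95 m


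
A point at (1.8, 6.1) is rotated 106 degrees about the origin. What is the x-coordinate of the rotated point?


x' = x*cos(theta) - y*sin(theta)
cos(106 deg) = -0.2756, sin(106 deg) = 0.9613
x' = 1.8 * -0.2756 - 6.1 * 0.9613
= -0.4961 - 5.8637
= -6.3598


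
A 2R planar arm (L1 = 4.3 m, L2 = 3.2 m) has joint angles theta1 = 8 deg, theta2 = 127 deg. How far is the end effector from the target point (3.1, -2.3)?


End effector via forward kinematics:
x = L1*cos(t1) + L2*cos(t1+t2) = 1.9954
y = L1*sin(t1) + L2*sin(t1+t2) = 2.8612
Distance to target:
d = sqrt((3.1 - 1.9954)^2 + (-2.3 - 2.8612)^2)
= sqrt(1.2201 + 26.6378)
= 5.2781 m


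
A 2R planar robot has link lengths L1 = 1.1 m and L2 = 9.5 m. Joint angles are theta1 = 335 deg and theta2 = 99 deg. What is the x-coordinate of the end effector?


Convert angles to radians: theta1 = 5.8469, theta2 = 1.7279
x = L1*cos(theta1) + L2*cos(theta1+theta2)
x = 0.9969 + 2.6186
x = 3.6155


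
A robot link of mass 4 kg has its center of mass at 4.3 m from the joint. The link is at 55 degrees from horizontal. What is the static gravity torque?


tau = m*g*L*cos(angle)
= 4 * 9.81 * 4.3 * cos(55 deg)
= 4 * 9.81 * 4.3 * 0.5736
= 96.7807 Nm


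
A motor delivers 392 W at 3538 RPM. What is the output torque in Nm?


omega = 3538 * 2*pi/60 = 370.4985 rad/s
tau = P / omega = 392 / 370.4985
= 1.058 Nm


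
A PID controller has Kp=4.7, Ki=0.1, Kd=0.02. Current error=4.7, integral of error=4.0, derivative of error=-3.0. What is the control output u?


u = Kp*e + Ki*int(e) + Kd*de/dt
= 4.7*4.7 + 0.1*4.0 + 0.02*(-3.0)
= 22.09 + 0.4 + -0.06
= 22.43


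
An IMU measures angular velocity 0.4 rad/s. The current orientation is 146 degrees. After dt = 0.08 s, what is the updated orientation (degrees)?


delta_theta = w * dt = 0.4 * 0.08 = 0.032 rad
= 1.8335 deg
theta_new = 146 + 1.8335 = 147.8335 deg


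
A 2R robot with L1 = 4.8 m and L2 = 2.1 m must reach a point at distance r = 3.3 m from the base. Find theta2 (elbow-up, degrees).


cos(theta2) = (r^2 - L1^2 - L2^2) / (2*L1*L2)
cos(theta2) = (10.89 - 23.04 - 4.41) / 20.16
cos(theta2) = -0.821429
theta2 = 145.2281 degrees


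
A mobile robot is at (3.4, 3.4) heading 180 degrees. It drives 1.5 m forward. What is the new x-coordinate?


x_new = x0 + d*cos(theta)
= 3.4 + 1.5*cos(180)
= 3.4 + -1.5
= 1.9


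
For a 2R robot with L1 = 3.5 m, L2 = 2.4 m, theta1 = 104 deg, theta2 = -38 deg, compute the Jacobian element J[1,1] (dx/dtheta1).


J[1,1] = -L1*sin(t1) - L2*sin(t1+t2)
= -3.5*sin(104) - 2.4*sin(66)
= -5.5885


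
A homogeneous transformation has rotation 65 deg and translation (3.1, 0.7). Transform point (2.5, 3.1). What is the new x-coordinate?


x' = cos(theta)*px - sin(theta)*py + tx
= 0.4226*2.5 - 0.9063*3.1 + 3.1
= 1.347


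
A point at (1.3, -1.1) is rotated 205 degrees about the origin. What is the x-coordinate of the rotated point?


x' = x*cos(theta) - y*sin(theta)
cos(205 deg) = -0.9063, sin(205 deg) = -0.4226
x' = 1.3 * -0.9063 - -1.1 * -0.4226
= -1.1782 - 0.4649
= -1.6431


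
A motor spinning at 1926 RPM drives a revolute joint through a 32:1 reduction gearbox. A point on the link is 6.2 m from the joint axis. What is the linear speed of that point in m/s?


omega_motor = 1926 * 2*pi/60 = 201.6902 rad/s
omega_joint = omega_motor / 32 = 6.3028 rad/s
v = omega_joint * r = 6.3028 * 6.2
= 39.0775 m/s


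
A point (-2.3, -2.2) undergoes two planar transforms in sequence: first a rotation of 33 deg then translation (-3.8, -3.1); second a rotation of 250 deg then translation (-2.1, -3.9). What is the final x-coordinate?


After transform 1:
x1 = cos(33)*-2.3 - sin(33)*-2.2 + -3.8 = -4.5307
y1 = sin(33)*-2.3 + cos(33)*-2.2 + -3.1 = -6.1977
After transform 2:
x2 = cos(250)*-4.5307 - sin(250)*-6.1977 + -2.1
= -6.3744


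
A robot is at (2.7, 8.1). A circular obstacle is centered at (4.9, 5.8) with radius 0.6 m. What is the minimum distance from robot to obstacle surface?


center_dist = sqrt((2.7-4.9)^2 + (8.1-5.8)^2)
= sqrt(4.84 + 5.29)
= 3.1828
min_dist = center_dist - radius = 3.1828 - 0.6 = 2.5828 m


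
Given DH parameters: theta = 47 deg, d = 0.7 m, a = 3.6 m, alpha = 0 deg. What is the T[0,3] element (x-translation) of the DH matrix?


T[0,3] = a * cos(theta)
= 3.6 * cos(47 deg)
= 3.6 * 0.682
= 2.4552


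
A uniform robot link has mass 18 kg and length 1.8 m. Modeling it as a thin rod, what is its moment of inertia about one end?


I = (1/3) * m * L^2
= (1/3) * 18 * 1.8^2
= 0.333333 * 18 * 3.24
= 19.44 kg*m^2


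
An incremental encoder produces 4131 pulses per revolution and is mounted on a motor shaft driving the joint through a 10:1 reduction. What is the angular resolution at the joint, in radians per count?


counts per rev = 4131
effective counts at joint = 4131 * 10 = 41310
resolution = 2*pi / 41310
= 1.5210e-04 rad/count


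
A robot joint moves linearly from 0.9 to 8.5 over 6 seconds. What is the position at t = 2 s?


s = t/T = 2/6 = 0.3333
p(t) = p0 + (pf-p0)*s
= 0.9 + (8.5 - 0.9) * 0.3333
= 3.4333


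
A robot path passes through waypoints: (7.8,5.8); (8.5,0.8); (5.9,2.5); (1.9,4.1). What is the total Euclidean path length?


Segment lengths:
  seg1 = sqrt((0.7)^2 + (-5.0)^2) = 5.0488
  seg2 = sqrt((-2.6)^2 + (1.7)^2) = 3.1064
  seg3 = sqrt((-4.0)^2 + (1.6)^2) = 4.3081
Total = 12.4633


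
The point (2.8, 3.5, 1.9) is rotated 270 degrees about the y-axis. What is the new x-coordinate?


Rotation about y-axis: x' = x*cos(theta) + z*sin(theta)
= 2.8 * -0.0 + 1.9 * -1.0
= -1.9


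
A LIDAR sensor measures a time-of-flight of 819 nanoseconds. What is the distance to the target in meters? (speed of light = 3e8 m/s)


tof = 819 ns = 8.19e-07 s
dist = c * tof / 2
= 3e8 * 8.19e-07 / 2
= 122.85 m


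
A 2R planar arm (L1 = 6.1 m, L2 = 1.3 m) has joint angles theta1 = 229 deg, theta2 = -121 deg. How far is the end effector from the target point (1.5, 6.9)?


End effector via forward kinematics:
x = L1*cos(t1) + L2*cos(t1+t2) = -4.4037
y = L1*sin(t1) + L2*sin(t1+t2) = -3.3674
Distance to target:
d = sqrt((1.5 - -4.4037)^2 + (6.9 - -3.3674)^2)
= sqrt(34.8535 + 105.4186)
= 11.8436 m


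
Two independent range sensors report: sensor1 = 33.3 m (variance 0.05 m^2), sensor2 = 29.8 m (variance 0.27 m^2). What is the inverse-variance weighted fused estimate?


w1 = (1/var1) / (1/var1 + 1/var2)
   = 20.0 / (20.0 + 3.7037) = 0.8438
w2 = 1 - w1 = 0.1562
fused = w1*s1 + w2*s2 = 28.0969 + 4.6562
= 32.7531 m


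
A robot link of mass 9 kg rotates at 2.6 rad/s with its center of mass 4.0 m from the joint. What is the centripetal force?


F = m * omega^2 * r
= 9 * 2.6^2 * 4.0
= 9 * 6.76 * 4.0
= 243.36 N


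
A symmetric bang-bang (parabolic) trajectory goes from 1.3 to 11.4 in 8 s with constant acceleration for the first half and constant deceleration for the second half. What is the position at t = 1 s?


Symmetric rest-to-rest: each phase covers (pf-p0)/2 in time T/2. 0.5*a*(T/2)^2 = (pf-p0)/2 => a = 4*(pf-p0)/T^2
a = 4*(11.4-1.3)/8^2 = 0.6312
t = 1 is in the acceleration phase (t <= T/2).
p = p0 + 0.5*a*t^2 = 1.3 + 0.5*0.6312*1^2
= 1.6156


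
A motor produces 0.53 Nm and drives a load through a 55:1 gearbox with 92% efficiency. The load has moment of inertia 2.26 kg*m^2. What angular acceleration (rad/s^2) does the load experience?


tau_out = tau_motor * N * eta
= 0.53 * 55 * 0.92 = 26.818 Nm
alpha = tau_out / I = 26.818 / 2.26
= 11.8664 rad/s^2


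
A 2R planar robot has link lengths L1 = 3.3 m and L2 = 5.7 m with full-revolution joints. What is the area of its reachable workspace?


r_max = L1 + L2 = 9.0 m
r_min = |L1 - L2| = 2.4 m
Area = pi*(r_max^2 - r_min^2)
= pi*(81.0 - 5.76)
= pi * 75.24
= 236.3734 m^2


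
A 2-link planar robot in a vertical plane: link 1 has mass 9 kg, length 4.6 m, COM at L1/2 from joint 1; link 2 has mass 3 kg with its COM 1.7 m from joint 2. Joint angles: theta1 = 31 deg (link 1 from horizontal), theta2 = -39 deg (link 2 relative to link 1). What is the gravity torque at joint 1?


Horizontal distance from joint 1 to link-1 COM:
  x_c1 = (L1/2)*cos(t1) = 2.3 * 0.8572 = 1.9715 m
Horizontal distance from joint 1 to link-2 COM:
  x_c2 = L1*cos(t1) + Lc2*cos(t1+t2)
       = 4.6*0.8572 + 1.7*0.9903 = 5.6264 m
tau1 = m1*g*x_c1 + m2*g*x_c2
     = 9*9.81*1.9715 + 3*9.81*5.6264
     = 174.0624 + 165.5857
     = 339.6481 Nm


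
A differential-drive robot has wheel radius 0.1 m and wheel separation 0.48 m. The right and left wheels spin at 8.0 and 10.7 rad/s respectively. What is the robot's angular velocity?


vR = r*wR = 0.1*8.0 = 0.8 m/s
vL = r*wL = 0.1*10.7 = 1.07 m/s
v = (vR+vL)/2 = 0.935 m/s
omega = (vR-vL)/L = -0.5625 rad/s
angular velocity = -0.5625 rad/s


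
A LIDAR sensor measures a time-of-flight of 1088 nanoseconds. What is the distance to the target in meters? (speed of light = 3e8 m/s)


tof = 1088 ns = 1.088e-06 s
dist = c * tof / 2
= 3e8 * 1.088e-06 / 2
= 163.2 m


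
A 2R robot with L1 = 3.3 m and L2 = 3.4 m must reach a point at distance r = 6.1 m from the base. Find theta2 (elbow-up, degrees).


cos(theta2) = (r^2 - L1^2 - L2^2) / (2*L1*L2)
cos(theta2) = (37.21 - 10.89 - 11.56) / 22.44
cos(theta2) = 0.657754
theta2 = 48.8712 degrees


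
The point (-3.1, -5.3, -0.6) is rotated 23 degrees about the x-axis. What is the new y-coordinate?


Rotation about x-axis: y' = y*cos(theta) - z*sin(theta)
= -5.3 * 0.9205 - -0.6 * 0.3907
= -4.6442


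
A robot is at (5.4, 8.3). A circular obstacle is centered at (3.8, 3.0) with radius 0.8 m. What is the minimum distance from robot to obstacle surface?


center_dist = sqrt((5.4-3.8)^2 + (8.3-3.0)^2)
= sqrt(2.56 + 28.09)
= 5.5362
min_dist = center_dist - radius = 5.5362 - 0.8 = 4.7362 m


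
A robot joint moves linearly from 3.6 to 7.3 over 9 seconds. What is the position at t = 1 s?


s = t/T = 1/9 = 0.1111
p(t) = p0 + (pf-p0)*s
= 3.6 + (7.3 - 3.6) * 0.1111
= 4.0111


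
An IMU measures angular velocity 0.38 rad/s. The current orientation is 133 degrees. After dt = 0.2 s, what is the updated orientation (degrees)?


delta_theta = w * dt = 0.38 * 0.2 = 0.076 rad
= 4.3545 deg
theta_new = 133 + 4.3545 = 137.3545 deg


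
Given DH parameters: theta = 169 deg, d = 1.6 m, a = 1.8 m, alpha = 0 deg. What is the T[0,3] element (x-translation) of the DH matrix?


T[0,3] = a * cos(theta)
= 1.8 * cos(169 deg)
= 1.8 * -0.9816
= -1.7669


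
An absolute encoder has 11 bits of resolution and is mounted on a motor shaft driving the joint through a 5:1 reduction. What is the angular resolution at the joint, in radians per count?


counts = 2^11 = 2048
effective counts at joint = 2048 * 5 = 10240
resolution = 2*pi / 10240
= 6.1359e-04 rad/count


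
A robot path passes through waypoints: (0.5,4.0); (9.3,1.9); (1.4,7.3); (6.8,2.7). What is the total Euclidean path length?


Segment lengths:
  seg1 = sqrt((8.8)^2 + (-2.1)^2) = 9.0471
  seg2 = sqrt((-7.9)^2 + (5.4)^2) = 9.5692
  seg3 = sqrt((5.4)^2 + (-4.6)^2) = 7.0937
Total = 25.71


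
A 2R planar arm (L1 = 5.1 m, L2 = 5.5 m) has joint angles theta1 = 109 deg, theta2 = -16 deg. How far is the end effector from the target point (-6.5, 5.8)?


End effector via forward kinematics:
x = L1*cos(t1) + L2*cos(t1+t2) = -1.9482
y = L1*sin(t1) + L2*sin(t1+t2) = 10.3146
Distance to target:
d = sqrt((-6.5 - -1.9482)^2 + (5.8 - 10.3146)^2)
= sqrt(20.7185 + 20.3817)
= 6.4109 m


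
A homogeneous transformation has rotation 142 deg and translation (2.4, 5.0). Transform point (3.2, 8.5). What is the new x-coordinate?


x' = cos(theta)*px - sin(theta)*py + tx
= -0.788*3.2 - 0.6157*8.5 + 2.4
= -5.3548


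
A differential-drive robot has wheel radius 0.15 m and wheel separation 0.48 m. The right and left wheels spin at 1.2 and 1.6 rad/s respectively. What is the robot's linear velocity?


vR = r*wR = 0.15*1.2 = 0.18 m/s
vL = r*wL = 0.15*1.6 = 0.24 m/s
v = (vR+vL)/2 = 0.21 m/s
omega = (vR-vL)/L = -0.125 rad/s
linear velocity = 0.21 m/s


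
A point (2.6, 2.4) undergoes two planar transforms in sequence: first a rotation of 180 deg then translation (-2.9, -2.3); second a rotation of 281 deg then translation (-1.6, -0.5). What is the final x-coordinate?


After transform 1:
x1 = cos(180)*2.6 - sin(180)*2.4 + -2.9 = -5.5
y1 = sin(180)*2.6 + cos(180)*2.4 + -2.3 = -4.7
After transform 2:
x2 = cos(281)*-5.5 - sin(281)*-4.7 + -1.6
= -7.2631


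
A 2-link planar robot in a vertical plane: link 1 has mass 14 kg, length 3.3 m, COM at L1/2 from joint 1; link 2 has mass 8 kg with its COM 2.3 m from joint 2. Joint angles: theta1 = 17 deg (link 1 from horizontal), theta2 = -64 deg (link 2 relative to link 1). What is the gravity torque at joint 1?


Horizontal distance from joint 1 to link-1 COM:
  x_c1 = (L1/2)*cos(t1) = 1.65 * 0.9563 = 1.5779 m
Horizontal distance from joint 1 to link-2 COM:
  x_c2 = L1*cos(t1) + Lc2*cos(t1+t2)
       = 3.3*0.9563 + 2.3*0.682 = 4.7244 m
tau1 = m1*g*x_c1 + m2*g*x_c2
     = 14*9.81*1.5779 + 8*9.81*4.7244
     = 216.7092 + 370.7711
     = 587.4802 Nm


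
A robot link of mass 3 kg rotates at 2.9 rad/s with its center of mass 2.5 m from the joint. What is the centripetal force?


F = m * omega^2 * r
= 3 * 2.9^2 * 2.5
= 3 * 8.41 * 2.5
= 63.075 N


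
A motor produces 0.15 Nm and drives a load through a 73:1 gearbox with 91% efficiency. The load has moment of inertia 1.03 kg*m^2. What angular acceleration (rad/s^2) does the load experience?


tau_out = tau_motor * N * eta
= 0.15 * 73 * 0.91 = 9.9645 Nm
alpha = tau_out / I = 9.9645 / 1.03
= 9.6743 rad/s^2


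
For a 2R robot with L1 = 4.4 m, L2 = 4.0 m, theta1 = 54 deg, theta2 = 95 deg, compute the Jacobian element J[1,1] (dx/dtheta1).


J[1,1] = -L1*sin(t1) - L2*sin(t1+t2)
= -4.4*sin(54) - 4.0*sin(149)
= -5.6198


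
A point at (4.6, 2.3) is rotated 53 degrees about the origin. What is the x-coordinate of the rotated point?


x' = x*cos(theta) - y*sin(theta)
cos(53 deg) = 0.6018, sin(53 deg) = 0.7986
x' = 4.6 * 0.6018 - 2.3 * 0.7986
= 2.7683 - 1.8369
= 0.9315


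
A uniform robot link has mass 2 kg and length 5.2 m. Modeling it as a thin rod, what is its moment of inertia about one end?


I = (1/3) * m * L^2
= (1/3) * 2 * 5.2^2
= 0.333333 * 2 * 27.04
= 18.0267 kg*m^2


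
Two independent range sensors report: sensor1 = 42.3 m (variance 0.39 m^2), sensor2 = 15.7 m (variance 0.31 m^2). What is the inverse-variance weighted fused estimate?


w1 = (1/var1) / (1/var1 + 1/var2)
   = 2.5641 / (2.5641 + 3.2258) = 0.4429
w2 = 1 - w1 = 0.5571
fused = w1*s1 + w2*s2 = 18.7329 + 8.7471
= 27.48 m


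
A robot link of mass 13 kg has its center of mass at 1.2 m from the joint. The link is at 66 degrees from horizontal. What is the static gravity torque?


tau = m*g*L*cos(angle)
= 13 * 9.81 * 1.2 * cos(66 deg)
= 13 * 9.81 * 1.2 * 0.4067
= 62.2453 Nm


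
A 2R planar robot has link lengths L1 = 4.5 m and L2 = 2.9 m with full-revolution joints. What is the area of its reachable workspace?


r_max = L1 + L2 = 7.4 m
r_min = |L1 - L2| = 1.6 m
Area = pi*(r_max^2 - r_min^2)
= pi*(54.76 - 2.56)
= pi * 52.2
= 163.9911 m^2


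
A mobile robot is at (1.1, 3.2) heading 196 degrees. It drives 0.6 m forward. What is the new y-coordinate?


y_new = y0 + d*sin(theta)
= 3.2 + 0.6*sin(196)
= 3.2 + -0.1654
= 3.0346


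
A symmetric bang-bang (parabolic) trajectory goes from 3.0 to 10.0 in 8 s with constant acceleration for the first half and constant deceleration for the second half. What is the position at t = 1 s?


Symmetric rest-to-rest: each phase covers (pf-p0)/2 in time T/2. 0.5*a*(T/2)^2 = (pf-p0)/2 => a = 4*(pf-p0)/T^2
a = 4*(10.0-3.0)/8^2 = 0.4375
t = 1 is in the acceleration phase (t <= T/2).
p = p0 + 0.5*a*t^2 = 3.0 + 0.5*0.4375*1^2
= 3.2188


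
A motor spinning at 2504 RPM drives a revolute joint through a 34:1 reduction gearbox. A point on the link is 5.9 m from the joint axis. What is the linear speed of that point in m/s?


omega_motor = 2504 * 2*pi/60 = 262.2183 rad/s
omega_joint = omega_motor / 34 = 7.7123 rad/s
v = omega_joint * r = 7.7123 * 5.9
= 45.5026 m/s


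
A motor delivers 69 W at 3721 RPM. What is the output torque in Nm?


omega = 3721 * 2*pi/60 = 389.6622 rad/s
tau = P / omega = 69 / 389.6622
= 0.1771 Nm


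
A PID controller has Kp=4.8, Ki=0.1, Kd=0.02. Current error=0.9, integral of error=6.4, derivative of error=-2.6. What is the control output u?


u = Kp*e + Ki*int(e) + Kd*de/dt
= 4.8*0.9 + 0.1*6.4 + 0.02*(-2.6)
= 4.32 + 0.64 + -0.052
= 4.908


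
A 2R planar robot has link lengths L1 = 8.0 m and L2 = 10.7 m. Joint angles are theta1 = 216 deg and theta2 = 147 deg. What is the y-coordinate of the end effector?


Convert angles to radians: theta1 = 3.7699, theta2 = 2.5656
y = L1*sin(theta1) + L2*sin(theta1+theta2)
y = -4.7023 + 0.56
y = -4.1423


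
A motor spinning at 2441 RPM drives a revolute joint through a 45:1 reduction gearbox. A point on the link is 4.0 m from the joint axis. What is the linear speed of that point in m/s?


omega_motor = 2441 * 2*pi/60 = 255.6209 rad/s
omega_joint = omega_motor / 45 = 5.6805 rad/s
v = omega_joint * r = 5.6805 * 4.0
= 22.7219 m/s


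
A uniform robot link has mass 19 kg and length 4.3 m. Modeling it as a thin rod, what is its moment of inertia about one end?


I = (1/3) * m * L^2
= (1/3) * 19 * 4.3^2
= 0.333333 * 19 * 18.49
= 117.1033 kg*m^2


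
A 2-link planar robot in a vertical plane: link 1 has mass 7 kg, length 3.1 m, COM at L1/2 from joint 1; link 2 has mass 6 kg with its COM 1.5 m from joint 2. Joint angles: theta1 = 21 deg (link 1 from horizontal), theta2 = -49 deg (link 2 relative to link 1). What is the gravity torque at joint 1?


Horizontal distance from joint 1 to link-1 COM:
  x_c1 = (L1/2)*cos(t1) = 1.55 * 0.9336 = 1.447 m
Horizontal distance from joint 1 to link-2 COM:
  x_c2 = L1*cos(t1) + Lc2*cos(t1+t2)
       = 3.1*0.9336 + 1.5*0.8829 = 4.2185 m
tau1 = m1*g*x_c1 + m2*g*x_c2
     = 7*9.81*1.447 + 6*9.81*4.2185
     = 99.3689 + 248.3021
     = 347.671 Nm


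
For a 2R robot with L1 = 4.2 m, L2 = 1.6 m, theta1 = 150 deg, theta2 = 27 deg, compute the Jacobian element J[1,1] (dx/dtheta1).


J[1,1] = -L1*sin(t1) - L2*sin(t1+t2)
= -4.2*sin(150) - 1.6*sin(177)
= -2.1837


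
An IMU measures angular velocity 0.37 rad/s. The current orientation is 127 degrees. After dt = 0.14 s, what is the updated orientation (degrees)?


delta_theta = w * dt = 0.37 * 0.14 = 0.0518 rad
= 2.9679 deg
theta_new = 127 + 2.9679 = 129.9679 deg


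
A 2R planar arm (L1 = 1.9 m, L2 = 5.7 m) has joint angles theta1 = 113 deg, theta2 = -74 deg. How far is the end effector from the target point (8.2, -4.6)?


End effector via forward kinematics:
x = L1*cos(t1) + L2*cos(t1+t2) = 3.6873
y = L1*sin(t1) + L2*sin(t1+t2) = 5.3361
Distance to target:
d = sqrt((8.2 - 3.6873)^2 + (-4.6 - 5.3361)^2)
= sqrt(20.3641 + 98.7258)
= 10.9128 m


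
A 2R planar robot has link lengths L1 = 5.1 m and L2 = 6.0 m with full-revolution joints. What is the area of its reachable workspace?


r_max = L1 + L2 = 11.1 m
r_min = |L1 - L2| = 0.9 m
Area = pi*(r_max^2 - r_min^2)
= pi*(123.21 - 0.81)
= pi * 122.4
= 384.5309 m^2


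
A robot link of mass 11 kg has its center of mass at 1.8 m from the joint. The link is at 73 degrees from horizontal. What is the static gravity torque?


tau = m*g*L*cos(angle)
= 11 * 9.81 * 1.8 * cos(73 deg)
= 11 * 9.81 * 1.8 * 0.2924
= 56.7897 Nm


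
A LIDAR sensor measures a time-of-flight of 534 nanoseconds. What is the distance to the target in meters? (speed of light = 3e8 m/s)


tof = 534 ns = 5.34e-07 s
dist = c * tof / 2
= 3e8 * 5.34e-07 / 2
= 80.1 m
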